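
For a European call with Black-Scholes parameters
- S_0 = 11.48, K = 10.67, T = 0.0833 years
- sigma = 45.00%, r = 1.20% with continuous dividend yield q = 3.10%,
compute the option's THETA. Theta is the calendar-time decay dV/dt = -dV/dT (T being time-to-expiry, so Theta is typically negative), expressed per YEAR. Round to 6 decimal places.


Answer: Theta = -2.773804

Derivation:
d1 = 0.6161309617; d2 = 0.4862531345
phi(d1) = 0.3299720866; exp(-qT) = 0.9974210313; exp(-rT) = 0.9990008994
Theta = -S*exp(-qT)*phi(d1)*sigma/(2*sqrt(T)) - r*K*exp(-rT)*N(d2) + q*S*exp(-qT)*N(d1)
N(d1) = 0.7310959555; N(d2) = 0.6866061486; sqrt(T) = 0.2886173938
Term 1 = -11.4800 * 0.9974210313 * 0.3299720866 * 0.4500 / (2 * 0.2886173938) = -2.9454905240
Term 2 = -0.0120 * 10.6700 * 0.9990008994 * 0.6866061486 = -0.0878252173
Term 3 = 0.0310 * 11.4800 * 0.9974210313 * 0.7310959555 = 0.2595114263
Theta = -2.9454905240 + (-0.0878252173) + (0.2595114263) = -2.773804


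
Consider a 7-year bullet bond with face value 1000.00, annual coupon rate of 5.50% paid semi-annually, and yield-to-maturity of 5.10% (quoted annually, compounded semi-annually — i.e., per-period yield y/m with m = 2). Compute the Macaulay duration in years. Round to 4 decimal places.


Answer: Macaulay duration = 5.9185 years

Derivation:
Coupon per period c = face * coupon_rate / m = 27.500000
Periods per year m = 2; per-period yield y/m = 0.025500
Number of cashflows N = 14
Cashflows (t years, CF_t, discount factor 1/(1+y/m)^(m*t), PV):
  t = 0.5000: CF_t = 27.500000, DF = 0.975134, PV = 26.816187
  t = 1.0000: CF_t = 27.500000, DF = 0.950886, PV = 26.149378
  t = 1.5000: CF_t = 27.500000, DF = 0.927242, PV = 25.499150
  t = 2.0000: CF_t = 27.500000, DF = 0.904185, PV = 24.865090
  t = 2.5000: CF_t = 27.500000, DF = 0.881702, PV = 24.246797
  t = 3.0000: CF_t = 27.500000, DF = 0.859777, PV = 23.643878
  t = 3.5000: CF_t = 27.500000, DF = 0.838398, PV = 23.055951
  t = 4.0000: CF_t = 27.500000, DF = 0.817551, PV = 22.482644
  t = 4.5000: CF_t = 27.500000, DF = 0.797222, PV = 21.923592
  t = 5.0000: CF_t = 27.500000, DF = 0.777398, PV = 21.378442
  t = 5.5000: CF_t = 27.500000, DF = 0.758067, PV = 20.846847
  t = 6.0000: CF_t = 27.500000, DF = 0.739217, PV = 20.328471
  t = 6.5000: CF_t = 27.500000, DF = 0.720836, PV = 19.822985
  t = 7.0000: CF_t = 1027.500000, DF = 0.702912, PV = 722.241642
Price P = sum_t PV_t = 1023.301053
Macaulay numerator sum_t t * PV_t:
  t * PV_t at t = 0.5000: 13.408094
  t * PV_t at t = 1.0000: 26.149378
  t * PV_t at t = 1.5000: 38.248725
  t * PV_t at t = 2.0000: 49.730180
  t * PV_t at t = 2.5000: 60.616992
  t * PV_t at t = 3.0000: 70.931633
  t * PV_t at t = 3.5000: 80.695829
  t * PV_t at t = 4.0000: 89.930574
  t * PV_t at t = 4.5000: 98.656164
  t * PV_t at t = 5.0000: 106.892209
  t * PV_t at t = 5.5000: 114.657659
  t * PV_t at t = 6.0000: 121.970827
  t * PV_t at t = 6.5000: 128.849403
  t * PV_t at t = 7.0000: 5055.691493
Macaulay duration D = (sum_t t * PV_t) / P = 6056.429159 / 1023.301053 = 5.918521


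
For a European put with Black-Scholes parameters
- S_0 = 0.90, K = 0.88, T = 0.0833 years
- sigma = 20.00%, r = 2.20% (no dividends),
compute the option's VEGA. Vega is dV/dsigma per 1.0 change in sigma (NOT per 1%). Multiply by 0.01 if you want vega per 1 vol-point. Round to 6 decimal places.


Answer: Vega = 0.093652

Derivation:
d1 = 0.4499288056; d2 = 0.3922053268
phi(d1) = 0.3605385121; exp(-qT) = 1.0000000000; exp(-rT) = 0.9981690782
Vega = S * exp(-qT) * phi(d1) * sqrt(T) = 0.9000 * 1.0000000000 * 0.3605385121 * 0.2886173938 = 0.093652


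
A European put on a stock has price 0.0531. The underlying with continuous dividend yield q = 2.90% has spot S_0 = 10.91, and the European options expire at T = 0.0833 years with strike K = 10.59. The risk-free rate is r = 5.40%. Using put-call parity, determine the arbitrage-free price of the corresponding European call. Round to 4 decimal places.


Answer: Call price = 0.3943

Derivation:
Put-call parity: C - P = S_0 * exp(-qT) - K * exp(-rT).
S_0 * exp(-qT) = 10.9100 * 0.99758722 = 10.88367652
K * exp(-rT) = 10.5900 * 0.99551190 = 10.54247104
C = P + S*exp(-qT) - K*exp(-rT)
C = 0.0531 + 10.88367652 - 10.54247104 = 0.3943


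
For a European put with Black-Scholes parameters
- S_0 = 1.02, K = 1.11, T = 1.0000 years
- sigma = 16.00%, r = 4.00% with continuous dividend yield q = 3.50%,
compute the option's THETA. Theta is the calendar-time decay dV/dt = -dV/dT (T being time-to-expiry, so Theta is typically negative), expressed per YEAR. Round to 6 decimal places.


Answer: Theta = -0.020992

Derivation:
d1 = -0.4172336752; d2 = -0.5772336752
phi(d1) = 0.3656859028; exp(-qT) = 0.9656054163; exp(-rT) = 0.9607894392
Theta = -S*exp(-qT)*phi(d1)*sigma/(2*sqrt(T)) + r*K*exp(-rT)*N(-d2) - q*S*exp(-qT)*N(-d1)
N(-d1) = 0.6617462520; N(-d2) = 0.7181091944; sqrt(T) = 1.0000000000
Term 1 = -1.0200 * 0.9656054163 * 0.3656859028 * 0.1600 / (2 * 1.0000000000) = -0.0288136363
Term 2 = 0.0400 * 1.1100 * 0.9607894392 * 0.7181091944 = 0.0306338568
Term 3 = -0.0350 * 1.0200 * 0.9656054163 * 0.6617462520 = -0.0228117918
Theta = -0.0288136363 + (0.0306338568) + (-0.0228117918) = -0.020992


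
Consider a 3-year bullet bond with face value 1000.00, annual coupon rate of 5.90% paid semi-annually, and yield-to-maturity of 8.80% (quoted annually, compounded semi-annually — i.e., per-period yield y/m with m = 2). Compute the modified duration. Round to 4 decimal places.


Answer: Modified duration = 2.6661

Derivation:
Coupon per period c = face * coupon_rate / m = 29.500000
Periods per year m = 2; per-period yield y/m = 0.044000
Number of cashflows N = 6
Cashflows (t years, CF_t, discount factor 1/(1+y/m)^(m*t), PV):
  t = 0.5000: CF_t = 29.500000, DF = 0.957854, PV = 28.256705
  t = 1.0000: CF_t = 29.500000, DF = 0.917485, PV = 27.065809
  t = 1.5000: CF_t = 29.500000, DF = 0.878817, PV = 25.925105
  t = 2.0000: CF_t = 29.500000, DF = 0.841779, PV = 24.832476
  t = 2.5000: CF_t = 29.500000, DF = 0.806302, PV = 23.785896
  t = 3.0000: CF_t = 1029.500000, DF = 0.772320, PV = 795.102939
Price P = sum_t PV_t = 924.968931
First compute Macaulay numerator sum_t t * PV_t:
  t * PV_t at t = 0.5000: 14.128352
  t * PV_t at t = 1.0000: 27.065809
  t * PV_t at t = 1.5000: 38.887657
  t * PV_t at t = 2.0000: 49.664952
  t * PV_t at t = 2.5000: 59.464741
  t * PV_t at t = 3.0000: 2385.308818
Macaulay duration D = 2574.520330 / 924.968931 = 2.783359
Modified duration = D / (1 + y/m) = 2.783359 / (1 + 0.044000) = 2.666052


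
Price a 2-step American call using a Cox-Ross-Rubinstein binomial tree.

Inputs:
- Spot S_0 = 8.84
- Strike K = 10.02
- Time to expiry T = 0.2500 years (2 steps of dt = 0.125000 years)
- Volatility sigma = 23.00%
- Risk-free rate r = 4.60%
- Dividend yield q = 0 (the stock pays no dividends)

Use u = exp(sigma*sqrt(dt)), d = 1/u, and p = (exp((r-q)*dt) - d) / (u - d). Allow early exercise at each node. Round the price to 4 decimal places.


dt = T/N = 0.125000
u = exp(sigma*sqrt(dt)) = 1.084715; d = 1/u = 0.921901
p = (exp((r-q)*dt) - d) / (u - d) = 0.515100
Discount per step: exp(-r*dt) = 0.994266
Stock lattice S(k, i) with i counting down-moves:
  k=0: S(0,0) = 8.8400
  k=1: S(1,0) = 9.5889; S(1,1) = 8.1496
  k=2: S(2,0) = 10.4012; S(2,1) = 8.8400; S(2,2) = 7.5131
Terminal payoffs V(N, i) = max(S_T - K, 0):
  V(2,0) = 0.381203; V(2,1) = 0.000000; V(2,2) = 0.000000
Backward induction: V(k, i) = exp(-r*dt) * [p * V(k+1, i) + (1-p) * V(k+1, i+1)]; then take max(V_cont, immediate exercise) for American.
  V(1,0) = exp(-r*dt) * [p*0.381203 + (1-p)*0.000000] = 0.195232; exercise = 0.000000; V(1,0) = max -> 0.195232
  V(1,1) = exp(-r*dt) * [p*0.000000 + (1-p)*0.000000] = 0.000000; exercise = 0.000000; V(1,1) = max -> 0.000000
  V(0,0) = exp(-r*dt) * [p*0.195232 + (1-p)*0.000000] = 0.099987; exercise = 0.000000; V(0,0) = max -> 0.099987

Answer: Price = V(0,0) = 0.1000


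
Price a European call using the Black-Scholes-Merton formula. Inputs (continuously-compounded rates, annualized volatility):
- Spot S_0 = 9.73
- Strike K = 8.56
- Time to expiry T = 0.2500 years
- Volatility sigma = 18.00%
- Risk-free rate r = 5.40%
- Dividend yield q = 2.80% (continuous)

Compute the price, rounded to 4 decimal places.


d1 = (ln(S/K) + (r - q + 0.5*sigma^2) * T) / (sigma * sqrt(T)) = 1.54070784
d2 = d1 - sigma * sqrt(T) = 1.45070784
exp(-rT) = 0.98659072; exp(-qT) = 0.99302444
C = S_0 * exp(-qT) * N(d1) - K * exp(-rT) * N(d2)
N(d1) = 0.93830605; N(d2) = 0.92656938
C = 9.7300 * 0.99302444 * 0.93830605 - 8.5600 * 0.98659072 * 0.92656938 = 1.2410

Answer: Price = 1.2410


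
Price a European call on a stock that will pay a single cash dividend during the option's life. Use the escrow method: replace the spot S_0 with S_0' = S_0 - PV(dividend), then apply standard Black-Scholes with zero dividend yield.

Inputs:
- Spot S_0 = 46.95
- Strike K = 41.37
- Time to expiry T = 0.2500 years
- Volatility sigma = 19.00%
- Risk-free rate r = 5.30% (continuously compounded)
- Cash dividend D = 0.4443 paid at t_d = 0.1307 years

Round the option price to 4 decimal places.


PV(D) = D * exp(-r * t_d) = 0.4443 * 0.99309684 = 0.44123292
S_0' = S_0 - PV(D) = 46.9500 - 0.44123292 = 46.50876708
d1 = (ln(S_0'/K) + (r + sigma^2/2)*T) / (sigma*sqrt(T)) = 1.41944583
d2 = d1 - sigma*sqrt(T) = 1.32444583
exp(-rT) = 0.98683739
N(d1) = 0.92211546; N(d2) = 0.90732249
C = S_0' * N(d1) - K * exp(-rT) * N(d2) = 46.50876708 * 0.92211546 - 41.3700 * 0.98683739 * 0.90732249 = 5.8446

Answer: Price = 5.8446


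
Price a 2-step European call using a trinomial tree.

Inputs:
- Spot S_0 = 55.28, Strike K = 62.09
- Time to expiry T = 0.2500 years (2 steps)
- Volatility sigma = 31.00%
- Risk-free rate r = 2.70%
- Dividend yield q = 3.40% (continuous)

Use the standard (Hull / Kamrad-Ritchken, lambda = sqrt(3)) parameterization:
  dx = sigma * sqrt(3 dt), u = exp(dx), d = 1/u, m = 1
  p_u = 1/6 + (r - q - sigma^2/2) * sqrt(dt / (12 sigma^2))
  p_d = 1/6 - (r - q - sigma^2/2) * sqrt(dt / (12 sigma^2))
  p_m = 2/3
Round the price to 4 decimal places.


Answer: Price = V(0,0) = 1.3440

Derivation:
dt = T/N = 0.125000; dx = sigma*sqrt(3*dt) = 0.189835
u = exp(dx) = 1.209051; d = 1/u = 0.827095
p_u = 0.148542, p_m = 0.666667, p_d = 0.184791
Discount per step: exp(-r*dt) = 0.996631
Stock lattice S(k, j) with j the centered position index:
  k=0: S(0,+0) = 55.2800
  k=1: S(1,-1) = 45.7218; S(1,+0) = 55.2800; S(1,+1) = 66.8363
  k=2: S(2,-2) = 37.8163; S(2,-1) = 45.7218; S(2,+0) = 55.2800; S(2,+1) = 66.8363; S(2,+2) = 80.8085
Terminal payoffs V(N, j) = max(S_T - K, 0):
  V(2,-2) = 0.000000; V(2,-1) = 0.000000; V(2,+0) = 0.000000; V(2,+1) = 4.746319; V(2,+2) = 18.718494
Backward induction: V(k, j) = exp(-r*dt) * [p_u * V(k+1, j+1) + p_m * V(k+1, j) + p_d * V(k+1, j-1)]
  V(1,-1) = exp(-r*dt) * [p_u*0.000000 + p_m*0.000000 + p_d*0.000000] = 0.000000
  V(1,+0) = exp(-r*dt) * [p_u*4.746319 + p_m*0.000000 + p_d*0.000000] = 0.702654
  V(1,+1) = exp(-r*dt) * [p_u*18.718494 + p_m*4.746319 + p_d*0.000000] = 5.924674
  V(0,+0) = exp(-r*dt) * [p_u*5.924674 + p_m*0.702654 + p_d*0.000000] = 1.343958


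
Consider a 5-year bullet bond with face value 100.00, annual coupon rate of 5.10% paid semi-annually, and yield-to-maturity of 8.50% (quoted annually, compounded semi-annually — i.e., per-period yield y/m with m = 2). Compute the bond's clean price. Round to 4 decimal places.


Coupon per period c = face * coupon_rate / m = 2.550000
Periods per year m = 2; per-period yield y/m = 0.042500
Number of cashflows N = 10
Cashflows (t years, CF_t, discount factor 1/(1+y/m)^(m*t), PV):
  t = 0.5000: CF_t = 2.550000, DF = 0.959233, PV = 2.446043
  t = 1.0000: CF_t = 2.550000, DF = 0.920127, PV = 2.346324
  t = 1.5000: CF_t = 2.550000, DF = 0.882616, PV = 2.250671
  t = 2.0000: CF_t = 2.550000, DF = 0.846634, PV = 2.158917
  t = 2.5000: CF_t = 2.550000, DF = 0.812119, PV = 2.070904
  t = 3.0000: CF_t = 2.550000, DF = 0.779011, PV = 1.986478
  t = 3.5000: CF_t = 2.550000, DF = 0.747253, PV = 1.905495
  t = 4.0000: CF_t = 2.550000, DF = 0.716789, PV = 1.827813
  t = 4.5000: CF_t = 2.550000, DF = 0.687568, PV = 1.753297
  t = 5.0000: CF_t = 102.550000, DF = 0.659537, PV = 67.635550
Price P = sum_t PV_t = 86.381492

Answer: Price = 86.3815


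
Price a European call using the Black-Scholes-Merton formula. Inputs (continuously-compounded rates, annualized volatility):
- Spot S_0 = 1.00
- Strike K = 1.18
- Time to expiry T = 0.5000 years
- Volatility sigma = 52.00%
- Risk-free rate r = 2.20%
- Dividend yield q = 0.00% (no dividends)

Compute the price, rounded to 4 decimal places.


d1 = (ln(S/K) + (r - q + 0.5*sigma^2) * T) / (sigma * sqrt(T)) = -0.23637611
d2 = d1 - sigma * sqrt(T) = -0.60407164
exp(-rT) = 0.98906028; exp(-qT) = 1.00000000
C = S_0 * exp(-qT) * N(d1) - K * exp(-rT) * N(d2)
N(d1) = 0.40657042; N(d2) = 0.27289801
C = 1.0000 * 1.00000000 * 0.40657042 - 1.1800 * 0.98906028 * 0.27289801 = 0.0881

Answer: Price = 0.0881


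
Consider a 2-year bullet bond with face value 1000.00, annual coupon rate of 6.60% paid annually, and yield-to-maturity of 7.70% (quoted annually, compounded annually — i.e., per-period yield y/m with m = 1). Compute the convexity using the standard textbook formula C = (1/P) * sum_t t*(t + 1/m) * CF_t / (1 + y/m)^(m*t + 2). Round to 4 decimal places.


Answer: Convexity = 4.9572

Derivation:
Coupon per period c = face * coupon_rate / m = 66.000000
Periods per year m = 1; per-period yield y/m = 0.077000
Number of cashflows N = 2
Cashflows (t years, CF_t, discount factor 1/(1+y/m)^(m*t), PV):
  t = 1.0000: CF_t = 66.000000, DF = 0.928505, PV = 61.281337
  t = 2.0000: CF_t = 1066.000000, DF = 0.862122, PV = 919.021768
Price P = sum_t PV_t = 980.303105
Convexity numerator sum_t t*(t + 1/m) * CF_t / (1+y/m)^(m*t + 2):
  t = 1.0000: term = 105.663945
  t = 2.0000: term = 4753.851836
Convexity = (1/P) * sum = 4859.515781 / 980.303105 = 4.957156


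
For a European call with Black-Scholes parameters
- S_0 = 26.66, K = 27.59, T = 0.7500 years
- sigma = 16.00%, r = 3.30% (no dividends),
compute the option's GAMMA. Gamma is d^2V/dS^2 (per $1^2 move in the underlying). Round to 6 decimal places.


Answer: Gamma = 0.107994

Derivation:
d1 = 0.0004396993; d2 = -0.1381243653
phi(d1) = 0.3989422418; exp(-qT) = 1.0000000000; exp(-rT) = 0.9755537700
Gamma = exp(-qT) * phi(d1) / (S * sigma * sqrt(T)) = 1.0000000000 * 0.3989422418 / (26.6600 * 0.1600 * 0.8660254038) = 0.107994


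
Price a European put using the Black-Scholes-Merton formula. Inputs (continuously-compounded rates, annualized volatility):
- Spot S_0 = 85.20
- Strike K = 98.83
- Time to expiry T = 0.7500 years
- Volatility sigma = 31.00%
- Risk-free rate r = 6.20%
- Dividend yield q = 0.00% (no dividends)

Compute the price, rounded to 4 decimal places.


Answer: Price = 14.8331

Derivation:
d1 = (ln(S/K) + (r - q + 0.5*sigma^2) * T) / (sigma * sqrt(T)) = -0.24532644
d2 = d1 - sigma * sqrt(T) = -0.51379432
exp(-rT) = 0.95456456; exp(-qT) = 1.00000000
P = K * exp(-rT) * N(-d2) - S_0 * exp(-qT) * N(-d1)
N(-d1) = 0.59689816; N(-d2) = 0.69630210
P = 98.8300 * 0.95456456 * 0.69630210 - 85.2000 * 1.00000000 * 0.59689816 = 14.8331


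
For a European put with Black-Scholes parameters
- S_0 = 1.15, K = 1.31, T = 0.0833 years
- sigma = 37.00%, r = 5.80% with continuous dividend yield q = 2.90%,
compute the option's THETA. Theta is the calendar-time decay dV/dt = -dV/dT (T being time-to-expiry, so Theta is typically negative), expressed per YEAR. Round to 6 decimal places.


d1 = -1.1438280656; d2 = -1.2506165013
phi(d1) = 0.2073991970; exp(-qT) = 0.9975872155; exp(-rT) = 0.9951802524
Theta = -S*exp(-qT)*phi(d1)*sigma/(2*sqrt(T)) + r*K*exp(-rT)*N(-d2) - q*S*exp(-qT)*N(-d1)
N(-d1) = 0.8736525259; N(-d2) = 0.8944627863; sqrt(T) = 0.2886173938
Term 1 = -1.1500 * 0.9975872155 * 0.2073991970 * 0.3700 / (2 * 0.2886173938) = -0.1525123502
Term 2 = 0.0580 * 1.3100 * 0.9951802524 * 0.8944627863 = 0.0676337263
Term 3 = -0.0290 * 1.1500 * 0.9975872155 * 0.8736525259 = -0.0290660121
Theta = -0.1525123502 + (0.0676337263) + (-0.0290660121) = -0.113945

Answer: Theta = -0.113945


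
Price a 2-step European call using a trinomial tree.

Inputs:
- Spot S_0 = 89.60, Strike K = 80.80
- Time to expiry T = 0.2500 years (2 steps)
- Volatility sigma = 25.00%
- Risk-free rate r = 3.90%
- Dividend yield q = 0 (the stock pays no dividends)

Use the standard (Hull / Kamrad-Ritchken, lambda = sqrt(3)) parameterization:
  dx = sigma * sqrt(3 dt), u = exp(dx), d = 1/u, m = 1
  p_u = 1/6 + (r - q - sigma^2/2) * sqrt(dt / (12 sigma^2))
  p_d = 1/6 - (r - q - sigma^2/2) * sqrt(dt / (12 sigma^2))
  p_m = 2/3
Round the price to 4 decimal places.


Answer: Price = V(0,0) = 10.8226

Derivation:
dt = T/N = 0.125000; dx = sigma*sqrt(3*dt) = 0.153093
u = exp(dx) = 1.165433; d = 1/u = 0.858050
p_u = 0.169831, p_m = 0.666667, p_d = 0.163503
Discount per step: exp(-r*dt) = 0.995137
Stock lattice S(k, j) with j the centered position index:
  k=0: S(0,+0) = 89.6000
  k=1: S(1,-1) = 76.8813; S(1,+0) = 89.6000; S(1,+1) = 104.4228
  k=2: S(2,-2) = 65.9680; S(2,-1) = 76.8813; S(2,+0) = 89.6000; S(2,+1) = 104.4228; S(2,+2) = 121.6979
Terminal payoffs V(N, j) = max(S_T - K, 0):
  V(2,-2) = 0.000000; V(2,-1) = 0.000000; V(2,+0) = 8.800000; V(2,+1) = 23.622840; V(2,+2) = 40.897875
Backward induction: V(k, j) = exp(-r*dt) * [p_u * V(k+1, j+1) + p_m * V(k+1, j) + p_d * V(k+1, j-1)]
  V(1,-1) = exp(-r*dt) * [p_u*8.800000 + p_m*0.000000 + p_d*0.000000] = 1.487241
  V(1,+0) = exp(-r*dt) * [p_u*23.622840 + p_m*8.800000 + p_d*0.000000] = 9.830507
  V(1,+1) = exp(-r*dt) * [p_u*40.897875 + p_m*23.622840 + p_d*8.800000] = 24.015732
  V(0,+0) = exp(-r*dt) * [p_u*24.015732 + p_m*9.830507 + p_d*1.487241] = 10.822556


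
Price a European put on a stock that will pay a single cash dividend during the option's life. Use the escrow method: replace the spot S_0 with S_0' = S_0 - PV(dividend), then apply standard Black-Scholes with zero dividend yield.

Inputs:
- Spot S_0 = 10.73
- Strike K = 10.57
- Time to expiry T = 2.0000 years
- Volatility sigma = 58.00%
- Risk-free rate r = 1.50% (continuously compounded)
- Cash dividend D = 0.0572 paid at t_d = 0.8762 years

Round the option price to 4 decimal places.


PV(D) = D * exp(-r * t_d) = 0.0572 * 0.98694299 = 0.05645314
S_0' = S_0 - PV(D) = 10.7300 - 0.05645314 = 10.67354686
d1 = (ln(S_0'/K) + (r + sigma^2/2)*T) / (sigma*sqrt(T)) = 0.45858145
d2 = d1 - sigma*sqrt(T) = -0.36166241
exp(-rT) = 0.97044553
N(-d1) = 0.32326738; N(-d2) = 0.64119784
P = K * exp(-rT) * N(-d2) - S_0' * N(-d1) = 10.5700 * 0.97044553 * 0.64119784 - 10.67354686 * 0.32326738 = 3.1267

Answer: Price = 3.1267


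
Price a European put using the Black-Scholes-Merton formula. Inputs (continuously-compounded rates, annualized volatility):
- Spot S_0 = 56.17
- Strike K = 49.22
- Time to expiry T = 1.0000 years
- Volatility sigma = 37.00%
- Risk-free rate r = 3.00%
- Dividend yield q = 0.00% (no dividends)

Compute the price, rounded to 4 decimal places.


d1 = (ln(S/K) + (r - q + 0.5*sigma^2) * T) / (sigma * sqrt(T)) = 0.62306152
d2 = d1 - sigma * sqrt(T) = 0.25306152
exp(-rT) = 0.97044553; exp(-qT) = 1.00000000
P = K * exp(-rT) * N(-d2) - S_0 * exp(-qT) * N(-d1)
N(-d1) = 0.26662205; N(-d2) = 0.40011034
P = 49.2200 * 0.97044553 * 0.40011034 - 56.1700 * 1.00000000 * 0.26662205 = 4.1352

Answer: Price = 4.1352


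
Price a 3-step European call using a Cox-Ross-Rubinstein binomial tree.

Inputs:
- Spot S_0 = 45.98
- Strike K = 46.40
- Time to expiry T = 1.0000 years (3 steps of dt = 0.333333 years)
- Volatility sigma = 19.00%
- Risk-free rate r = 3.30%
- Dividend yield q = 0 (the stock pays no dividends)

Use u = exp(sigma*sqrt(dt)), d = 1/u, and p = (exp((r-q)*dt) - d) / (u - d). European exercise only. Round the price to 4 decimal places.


Answer: Price = V(0,0) = 4.2804

Derivation:
dt = T/N = 0.333333
u = exp(sigma*sqrt(dt)) = 1.115939; d = 1/u = 0.896106
p = (exp((r-q)*dt) - d) / (u - d) = 0.522917
Discount per step: exp(-r*dt) = 0.989060
Stock lattice S(k, i) with i counting down-moves:
  k=0: S(0,0) = 45.9800
  k=1: S(1,0) = 51.3109; S(1,1) = 41.2030
  k=2: S(2,0) = 57.2598; S(2,1) = 45.9800; S(2,2) = 36.9222
  k=3: S(3,0) = 63.8985; S(3,1) = 51.3109; S(3,2) = 41.2030; S(3,3) = 33.0862
Terminal payoffs V(N, i) = max(S_T - K, 0):
  V(3,0) = 17.498518; V(3,1) = 4.910893; V(3,2) = 0.000000; V(3,3) = 0.000000
Backward induction: V(k, i) = exp(-r*dt) * [p * V(k+1, i) + (1-p) * V(k+1, i+1)].
  V(2,0) = exp(-r*dt) * [p*17.498518 + (1-p)*4.910893] = 11.367450
  V(2,1) = exp(-r*dt) * [p*4.910893 + (1-p)*0.000000] = 2.539899
  V(2,2) = exp(-r*dt) * [p*0.000000 + (1-p)*0.000000] = 0.000000
  V(1,0) = exp(-r*dt) * [p*11.367450 + (1-p)*2.539899] = 7.077695
  V(1,1) = exp(-r*dt) * [p*2.539899 + (1-p)*0.000000] = 1.313628
  V(0,0) = exp(-r*dt) * [p*7.077695 + (1-p)*1.313628] = 4.280414


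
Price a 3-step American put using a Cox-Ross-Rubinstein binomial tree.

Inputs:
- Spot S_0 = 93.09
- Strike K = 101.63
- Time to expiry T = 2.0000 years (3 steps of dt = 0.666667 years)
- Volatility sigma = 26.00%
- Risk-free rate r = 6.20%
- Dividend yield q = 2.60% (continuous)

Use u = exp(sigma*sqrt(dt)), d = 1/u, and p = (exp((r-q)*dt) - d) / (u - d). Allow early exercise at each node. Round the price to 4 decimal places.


dt = T/N = 0.666667
u = exp(sigma*sqrt(dt)) = 1.236505; d = 1/u = 0.808731
p = (exp((r-q)*dt) - d) / (u - d) = 0.503909
Discount per step: exp(-r*dt) = 0.959509
Stock lattice S(k, i) with i counting down-moves:
  k=0: S(0,0) = 93.0900
  k=1: S(1,0) = 115.1063; S(1,1) = 75.2848
  k=2: S(2,0) = 142.3295; S(2,1) = 93.0900; S(2,2) = 60.8851
  k=3: S(3,0) = 175.9912; S(3,1) = 115.1063; S(3,2) = 75.2848; S(3,3) = 49.2397
Terminal payoffs V(N, i) = max(K - S_T, 0):
  V(3,0) = 0.000000; V(3,1) = 0.000000; V(3,2) = 26.345245; V(3,3) = 52.390338
Backward induction: V(k, i) = exp(-r*dt) * [p * V(k+1, i) + (1-p) * V(k+1, i+1)]; then take max(V_cont, immediate exercise) for American.
  V(2,0) = exp(-r*dt) * [p*0.000000 + (1-p)*0.000000] = 0.000000; exercise = 0.000000; V(2,0) = max -> 0.000000
  V(2,1) = exp(-r*dt) * [p*0.000000 + (1-p)*26.345245] = 12.540436; exercise = 8.540000; V(2,1) = max -> 12.540436
  V(2,2) = exp(-r*dt) * [p*26.345245 + (1-p)*52.390338] = 37.676068; exercise = 40.744896; V(2,2) = max -> 40.744896
  V(1,0) = exp(-r*dt) * [p*0.000000 + (1-p)*12.540436] = 5.969295; exercise = 0.000000; V(1,0) = max -> 5.969295
  V(1,1) = exp(-r*dt) * [p*12.540436 + (1-p)*40.744896] = 25.458093; exercise = 26.345245; V(1,1) = max -> 26.345245
  V(0,0) = exp(-r*dt) * [p*5.969295 + (1-p)*26.345245] = 15.426622; exercise = 8.540000; V(0,0) = max -> 15.426622

Answer: Price = V(0,0) = 15.4266


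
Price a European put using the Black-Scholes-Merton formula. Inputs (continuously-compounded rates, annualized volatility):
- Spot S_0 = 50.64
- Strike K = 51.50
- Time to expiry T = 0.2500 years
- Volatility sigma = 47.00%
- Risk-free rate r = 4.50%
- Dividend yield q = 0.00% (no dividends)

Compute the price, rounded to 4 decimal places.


d1 = (ln(S/K) + (r - q + 0.5*sigma^2) * T) / (sigma * sqrt(T)) = 0.09371264
d2 = d1 - sigma * sqrt(T) = -0.14128736
exp(-rT) = 0.98881304; exp(-qT) = 1.00000000
P = K * exp(-rT) * N(-d2) - S_0 * exp(-qT) * N(-d1)
N(-d1) = 0.46266871; N(-d2) = 0.55617853
P = 51.5000 * 0.98881304 * 0.55617853 - 50.6400 * 1.00000000 * 0.46266871 = 4.8932

Answer: Price = 4.8932


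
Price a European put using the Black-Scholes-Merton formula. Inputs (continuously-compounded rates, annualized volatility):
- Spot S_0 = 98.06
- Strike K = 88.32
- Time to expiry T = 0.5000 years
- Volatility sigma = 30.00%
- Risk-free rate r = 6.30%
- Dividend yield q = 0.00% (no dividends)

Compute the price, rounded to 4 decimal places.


Answer: Price = 3.0520

Derivation:
d1 = (ln(S/K) + (r - q + 0.5*sigma^2) * T) / (sigma * sqrt(T)) = 0.74770863
d2 = d1 - sigma * sqrt(T) = 0.53557660
exp(-rT) = 0.96899096; exp(-qT) = 1.00000000
P = K * exp(-rT) * N(-d2) - S_0 * exp(-qT) * N(-d1)
N(-d1) = 0.22731796; N(-d2) = 0.29612560
P = 88.3200 * 0.96899096 * 0.29612560 - 98.0600 * 1.00000000 * 0.22731796 = 3.0520


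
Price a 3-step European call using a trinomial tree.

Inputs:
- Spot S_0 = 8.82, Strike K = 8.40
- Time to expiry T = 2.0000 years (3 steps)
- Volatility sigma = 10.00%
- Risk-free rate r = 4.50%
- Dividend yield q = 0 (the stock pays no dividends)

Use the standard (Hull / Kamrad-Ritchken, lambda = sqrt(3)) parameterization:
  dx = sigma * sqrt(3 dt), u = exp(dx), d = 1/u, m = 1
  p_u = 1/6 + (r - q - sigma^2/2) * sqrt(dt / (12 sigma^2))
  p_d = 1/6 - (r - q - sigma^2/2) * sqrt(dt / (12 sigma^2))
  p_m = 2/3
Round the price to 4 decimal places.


Answer: Price = V(0,0) = 1.2198

Derivation:
dt = T/N = 0.666667; dx = sigma*sqrt(3*dt) = 0.141421
u = exp(dx) = 1.151910; d = 1/u = 0.868123
p_u = 0.260948, p_m = 0.666667, p_d = 0.072386
Discount per step: exp(-r*dt) = 0.970446
Stock lattice S(k, j) with j the centered position index:
  k=0: S(0,+0) = 8.8200
  k=1: S(1,-1) = 7.6568; S(1,+0) = 8.8200; S(1,+1) = 10.1598
  k=2: S(2,-2) = 6.6471; S(2,-1) = 7.6568; S(2,+0) = 8.8200; S(2,+1) = 10.1598; S(2,+2) = 11.7032
  k=3: S(3,-3) = 5.7705; S(3,-2) = 6.6471; S(3,-1) = 7.6568; S(3,+0) = 8.8200; S(3,+1) = 10.1598; S(3,+2) = 11.7032; S(3,+3) = 13.4811
Terminal payoffs V(N, j) = max(S_T - K, 0):
  V(3,-3) = 0.000000; V(3,-2) = 0.000000; V(3,-1) = 0.000000; V(3,+0) = 0.420000; V(3,+1) = 1.759845; V(3,+2) = 3.303227; V(3,+3) = 5.081063
Backward induction: V(k, j) = exp(-r*dt) * [p_u * V(k+1, j+1) + p_m * V(k+1, j) + p_d * V(k+1, j-1)]
  V(2,-2) = exp(-r*dt) * [p_u*0.000000 + p_m*0.000000 + p_d*0.000000] = 0.000000
  V(2,-1) = exp(-r*dt) * [p_u*0.420000 + p_m*0.000000 + p_d*0.000000] = 0.106359
  V(2,+0) = exp(-r*dt) * [p_u*1.759845 + p_m*0.420000 + p_d*0.000000] = 0.717380
  V(2,+1) = exp(-r*dt) * [p_u*3.303227 + p_m*1.759845 + p_d*0.420000] = 2.004554
  V(2,+2) = exp(-r*dt) * [p_u*5.081063 + p_m*3.303227 + p_d*1.759845] = 3.547396
  V(1,-1) = exp(-r*dt) * [p_u*0.717380 + p_m*0.106359 + p_d*0.000000] = 0.250476
  V(1,+0) = exp(-r*dt) * [p_u*2.004554 + p_m*0.717380 + p_d*0.106359] = 0.979214
  V(1,+1) = exp(-r*dt) * [p_u*3.547396 + p_m*2.004554 + p_d*0.717380] = 2.245593
  V(0,+0) = exp(-r*dt) * [p_u*2.245593 + p_m*0.979214 + p_d*0.250476] = 1.219775


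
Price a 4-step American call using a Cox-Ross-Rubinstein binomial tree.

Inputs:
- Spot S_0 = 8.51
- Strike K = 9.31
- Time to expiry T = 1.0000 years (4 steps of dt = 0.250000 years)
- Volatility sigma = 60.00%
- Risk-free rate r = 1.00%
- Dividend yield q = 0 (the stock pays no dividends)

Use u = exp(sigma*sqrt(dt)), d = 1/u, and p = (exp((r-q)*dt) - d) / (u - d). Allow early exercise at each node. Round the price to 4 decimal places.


Answer: Price = V(0,0) = 1.7494

Derivation:
dt = T/N = 0.250000
u = exp(sigma*sqrt(dt)) = 1.349859; d = 1/u = 0.740818
p = (exp((r-q)*dt) - d) / (u - d) = 0.429667
Discount per step: exp(-r*dt) = 0.997503
Stock lattice S(k, i) with i counting down-moves:
  k=0: S(0,0) = 8.5100
  k=1: S(1,0) = 11.4873; S(1,1) = 6.3044
  k=2: S(2,0) = 15.5062; S(2,1) = 8.5100; S(2,2) = 4.6704
  k=3: S(3,0) = 20.9312; S(3,1) = 11.4873; S(3,2) = 6.3044; S(3,3) = 3.4599
  k=4: S(4,0) = 28.2542; S(4,1) = 15.5062; S(4,2) = 8.5100; S(4,3) = 4.6704; S(4,4) = 2.5632
Terminal payoffs V(N, i) = max(S_T - K, 0):
  V(4,0) = 18.944195; V(4,1) = 6.196231; V(4,2) = 0.000000; V(4,3) = 0.000000; V(4,4) = 0.000000
Backward induction: V(k, i) = exp(-r*dt) * [p * V(k+1, i) + (1-p) * V(k+1, i+1)]; then take max(V_cont, immediate exercise) for American.
  V(3,0) = exp(-r*dt) * [p*18.944195 + (1-p)*6.196231] = 11.644468; exercise = 11.621222; V(3,0) = max -> 11.644468
  V(3,1) = exp(-r*dt) * [p*6.196231 + (1-p)*0.000000] = 2.655671; exercise = 2.177298; V(3,1) = max -> 2.655671
  V(3,2) = exp(-r*dt) * [p*0.000000 + (1-p)*0.000000] = 0.000000; exercise = 0.000000; V(3,2) = max -> 0.000000
  V(3,3) = exp(-r*dt) * [p*0.000000 + (1-p)*0.000000] = 0.000000; exercise = 0.000000; V(3,3) = max -> 0.000000
  V(2,0) = exp(-r*dt) * [p*11.644468 + (1-p)*2.655671] = 6.501590; exercise = 6.196231; V(2,0) = max -> 6.501590
  V(2,1) = exp(-r*dt) * [p*2.655671 + (1-p)*0.000000] = 1.138206; exercise = 0.000000; V(2,1) = max -> 1.138206
  V(2,2) = exp(-r*dt) * [p*0.000000 + (1-p)*0.000000] = 0.000000; exercise = 0.000000; V(2,2) = max -> 0.000000
  V(1,0) = exp(-r*dt) * [p*6.501590 + (1-p)*1.138206] = 3.434082; exercise = 2.177298; V(1,0) = max -> 3.434082
  V(1,1) = exp(-r*dt) * [p*1.138206 + (1-p)*0.000000] = 0.487829; exercise = 0.000000; V(1,1) = max -> 0.487829
  V(0,0) = exp(-r*dt) * [p*3.434082 + (1-p)*0.487829] = 1.749359; exercise = 0.000000; V(0,0) = max -> 1.749359


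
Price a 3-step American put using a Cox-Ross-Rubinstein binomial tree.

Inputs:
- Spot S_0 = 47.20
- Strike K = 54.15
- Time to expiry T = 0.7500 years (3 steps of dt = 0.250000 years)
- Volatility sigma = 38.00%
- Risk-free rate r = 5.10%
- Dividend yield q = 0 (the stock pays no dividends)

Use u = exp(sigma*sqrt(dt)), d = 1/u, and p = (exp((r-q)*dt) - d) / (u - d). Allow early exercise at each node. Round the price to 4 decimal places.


Answer: Price = V(0,0) = 9.5364

Derivation:
dt = T/N = 0.250000
u = exp(sigma*sqrt(dt)) = 1.209250; d = 1/u = 0.826959
p = (exp((r-q)*dt) - d) / (u - d) = 0.486208
Discount per step: exp(-r*dt) = 0.987331
Stock lattice S(k, i) with i counting down-moves:
  k=0: S(0,0) = 47.2000
  k=1: S(1,0) = 57.0766; S(1,1) = 39.0325
  k=2: S(2,0) = 69.0198; S(2,1) = 47.2000; S(2,2) = 32.2783
  k=3: S(3,0) = 83.4622; S(3,1) = 57.0766; S(3,2) = 39.0325; S(3,3) = 26.6928
Terminal payoffs V(N, i) = max(K - S_T, 0):
  V(3,0) = 0.000000; V(3,1) = 0.000000; V(3,2) = 15.117529; V(3,3) = 27.457199
Backward induction: V(k, i) = exp(-r*dt) * [p * V(k+1, i) + (1-p) * V(k+1, i+1)]; then take max(V_cont, immediate exercise) for American.
  V(2,0) = exp(-r*dt) * [p*0.000000 + (1-p)*0.000000] = 0.000000; exercise = 0.000000; V(2,0) = max -> 0.000000
  V(2,1) = exp(-r*dt) * [p*0.000000 + (1-p)*15.117529] = 7.668869; exercise = 6.950000; V(2,1) = max -> 7.668869
  V(2,2) = exp(-r*dt) * [p*15.117529 + (1-p)*27.457199] = 21.185712; exercise = 21.871741; V(2,2) = max -> 21.871741
  V(1,0) = exp(-r*dt) * [p*0.000000 + (1-p)*7.668869] = 3.890288; exercise = 0.000000; V(1,0) = max -> 3.890288
  V(1,1) = exp(-r*dt) * [p*7.668869 + (1-p)*21.871741] = 14.776590; exercise = 15.117529; V(1,1) = max -> 15.117529
  V(0,0) = exp(-r*dt) * [p*3.890288 + (1-p)*15.117529] = 9.536393; exercise = 6.950000; V(0,0) = max -> 9.536393


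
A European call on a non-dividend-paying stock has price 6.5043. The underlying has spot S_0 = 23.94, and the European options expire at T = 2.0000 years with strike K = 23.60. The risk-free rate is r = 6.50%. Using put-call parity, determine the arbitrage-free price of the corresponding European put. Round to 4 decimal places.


Answer: Put price = 3.2874

Derivation:
Put-call parity: C - P = S_0 * exp(-qT) - K * exp(-rT).
S_0 * exp(-qT) = 23.9400 * 1.00000000 = 23.94000000
K * exp(-rT) = 23.6000 * 0.87809543 = 20.72305217
P = C - S*exp(-qT) + K*exp(-rT)
P = 6.5043 - 23.94000000 + 20.72305217 = 3.2874


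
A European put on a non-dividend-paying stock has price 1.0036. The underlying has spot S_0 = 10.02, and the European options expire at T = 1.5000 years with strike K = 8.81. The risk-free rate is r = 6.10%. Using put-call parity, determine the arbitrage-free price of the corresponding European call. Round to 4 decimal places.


Put-call parity: C - P = S_0 * exp(-qT) - K * exp(-rT).
S_0 * exp(-qT) = 10.0200 * 1.00000000 = 10.02000000
K * exp(-rT) = 8.8100 * 0.91256132 = 8.03966520
C = P + S*exp(-qT) - K*exp(-rT)
C = 1.0036 + 10.02000000 - 8.03966520 = 2.9839

Answer: Call price = 2.9839


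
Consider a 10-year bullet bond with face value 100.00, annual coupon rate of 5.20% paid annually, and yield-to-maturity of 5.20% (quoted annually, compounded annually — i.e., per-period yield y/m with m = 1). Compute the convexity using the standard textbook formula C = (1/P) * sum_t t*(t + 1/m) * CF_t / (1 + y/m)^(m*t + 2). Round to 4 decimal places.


Coupon per period c = face * coupon_rate / m = 5.200000
Periods per year m = 1; per-period yield y/m = 0.052000
Number of cashflows N = 10
Cashflows (t years, CF_t, discount factor 1/(1+y/m)^(m*t), PV):
  t = 1.0000: CF_t = 5.200000, DF = 0.950570, PV = 4.942966
  t = 2.0000: CF_t = 5.200000, DF = 0.903584, PV = 4.698637
  t = 3.0000: CF_t = 5.200000, DF = 0.858920, PV = 4.466385
  t = 4.0000: CF_t = 5.200000, DF = 0.816464, PV = 4.245613
  t = 5.0000: CF_t = 5.200000, DF = 0.776106, PV = 4.035754
  t = 6.0000: CF_t = 5.200000, DF = 0.737744, PV = 3.836268
  t = 7.0000: CF_t = 5.200000, DF = 0.701277, PV = 3.646642
  t = 8.0000: CF_t = 5.200000, DF = 0.666613, PV = 3.466390
  t = 9.0000: CF_t = 5.200000, DF = 0.633663, PV = 3.295048
  t = 10.0000: CF_t = 105.200000, DF = 0.602341, PV = 63.366299
Price P = sum_t PV_t = 100.000000
Convexity numerator sum_t t*(t + 1/m) * CF_t / (1+y/m)^(m*t + 2):
  t = 1.0000: term = 8.932769
  t = 2.0000: term = 25.473677
  t = 3.0000: term = 48.429043
  t = 4.0000: term = 76.725354
  t = 5.0000: term = 109.399269
  t = 6.0000: term = 145.588381
  t = 7.0000: term = 184.522662
  t = 8.0000: term = 225.516562
  t = 9.0000: term = 267.961694
  t = 10.0000: term = 6298.244951
Convexity = (1/P) * sum = 7390.794362 / 100.000000 = 73.907944

Answer: Convexity = 73.9079


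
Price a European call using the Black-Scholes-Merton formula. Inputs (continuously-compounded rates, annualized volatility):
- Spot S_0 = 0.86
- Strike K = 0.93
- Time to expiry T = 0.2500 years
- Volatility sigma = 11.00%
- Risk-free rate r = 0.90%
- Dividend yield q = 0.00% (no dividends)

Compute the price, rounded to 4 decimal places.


d1 = (ln(S/K) + (r - q + 0.5*sigma^2) * T) / (sigma * sqrt(T)) = -1.35435813
d2 = d1 - sigma * sqrt(T) = -1.40935813
exp(-rT) = 0.99775253; exp(-qT) = 1.00000000
C = S_0 * exp(-qT) * N(d1) - K * exp(-rT) * N(d2)
N(d1) = 0.08781108; N(d2) = 0.07936465
C = 0.8600 * 1.00000000 * 0.08781108 - 0.9300 * 0.99775253 * 0.07936465 = 0.0019

Answer: Price = 0.0019


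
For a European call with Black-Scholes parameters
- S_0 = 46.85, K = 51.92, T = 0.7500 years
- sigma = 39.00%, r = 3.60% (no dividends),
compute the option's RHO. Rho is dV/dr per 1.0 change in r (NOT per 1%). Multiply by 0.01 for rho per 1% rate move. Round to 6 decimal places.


Answer: Rho = 13.156014

Derivation:
d1 = -0.0554124910; d2 = -0.3931623985
phi(d1) = 0.3983302654; exp(-qT) = 1.0000000000; exp(-rT) = 0.9733612415
N(d2) = 0.3470997699
Rho = K*T*exp(-rT)*N(d2) = 51.9200 * 0.7500 * 0.9733612415 * 0.3470997699 = 13.156014


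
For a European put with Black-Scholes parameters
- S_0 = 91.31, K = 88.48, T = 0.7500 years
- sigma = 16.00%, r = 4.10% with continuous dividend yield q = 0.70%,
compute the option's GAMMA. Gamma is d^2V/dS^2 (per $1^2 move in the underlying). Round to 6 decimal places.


d1 = 0.4805269898; d2 = 0.3419629252
phi(d1) = 0.3554425568; exp(-qT) = 0.9947637572; exp(-rT) = 0.9697179723
Gamma = exp(-qT) * phi(d1) / (S * sigma * sqrt(T)) = 0.9947637572 * 0.3554425568 / (91.3100 * 0.1600 * 0.8660254038) = 0.027946

Answer: Gamma = 0.027946


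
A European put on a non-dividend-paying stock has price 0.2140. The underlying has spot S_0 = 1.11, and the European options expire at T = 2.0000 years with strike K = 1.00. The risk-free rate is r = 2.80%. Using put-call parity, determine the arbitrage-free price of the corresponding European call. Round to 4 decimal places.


Answer: Call price = 0.3785

Derivation:
Put-call parity: C - P = S_0 * exp(-qT) - K * exp(-rT).
S_0 * exp(-qT) = 1.1100 * 1.00000000 = 1.11000000
K * exp(-rT) = 1.0000 * 0.94553914 = 0.94553914
C = P + S*exp(-qT) - K*exp(-rT)
C = 0.2140 + 1.11000000 - 0.94553914 = 0.3785


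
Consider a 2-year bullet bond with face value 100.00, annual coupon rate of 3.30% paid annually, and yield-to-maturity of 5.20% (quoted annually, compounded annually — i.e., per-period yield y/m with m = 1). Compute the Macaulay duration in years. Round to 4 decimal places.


Answer: Macaulay duration = 1.9675 years

Derivation:
Coupon per period c = face * coupon_rate / m = 3.300000
Periods per year m = 1; per-period yield y/m = 0.052000
Number of cashflows N = 2
Cashflows (t years, CF_t, discount factor 1/(1+y/m)^(m*t), PV):
  t = 1.0000: CF_t = 3.300000, DF = 0.950570, PV = 3.136882
  t = 2.0000: CF_t = 103.300000, DF = 0.903584, PV = 93.340225
Price P = sum_t PV_t = 96.477107
Macaulay numerator sum_t t * PV_t:
  t * PV_t at t = 1.0000: 3.136882
  t * PV_t at t = 2.0000: 186.680449
Macaulay duration D = (sum_t t * PV_t) / P = 189.817331 / 96.477107 = 1.967486


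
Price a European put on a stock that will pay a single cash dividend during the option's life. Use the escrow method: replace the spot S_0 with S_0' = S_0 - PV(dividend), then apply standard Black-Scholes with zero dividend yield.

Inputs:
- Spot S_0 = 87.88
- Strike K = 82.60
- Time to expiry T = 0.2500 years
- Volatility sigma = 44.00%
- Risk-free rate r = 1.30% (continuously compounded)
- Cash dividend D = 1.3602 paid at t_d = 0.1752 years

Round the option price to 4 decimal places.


PV(D) = D * exp(-r * t_d) = 1.3602 * 0.99772499 = 1.35710553
S_0' = S_0 - PV(D) = 87.8800 - 1.35710553 = 86.52289447
d1 = (ln(S_0'/K) + (r + sigma^2/2)*T) / (sigma*sqrt(T)) = 0.33567897
d2 = d1 - sigma*sqrt(T) = 0.11567897
exp(-rT) = 0.99675528
N(-d1) = 0.36855648; N(-d2) = 0.45395349
P = K * exp(-rT) * N(-d2) - S_0' * N(-d1) = 82.6000 * 0.99675528 * 0.45395349 - 86.52289447 * 0.36855648 = 5.4863

Answer: Price = 5.4863


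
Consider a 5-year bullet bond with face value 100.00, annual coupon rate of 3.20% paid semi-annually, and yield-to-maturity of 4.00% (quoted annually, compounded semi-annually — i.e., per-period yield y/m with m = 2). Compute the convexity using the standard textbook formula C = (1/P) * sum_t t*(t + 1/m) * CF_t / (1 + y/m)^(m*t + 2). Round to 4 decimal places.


Coupon per period c = face * coupon_rate / m = 1.600000
Periods per year m = 2; per-period yield y/m = 0.020000
Number of cashflows N = 10
Cashflows (t years, CF_t, discount factor 1/(1+y/m)^(m*t), PV):
  t = 0.5000: CF_t = 1.600000, DF = 0.980392, PV = 1.568627
  t = 1.0000: CF_t = 1.600000, DF = 0.961169, PV = 1.537870
  t = 1.5000: CF_t = 1.600000, DF = 0.942322, PV = 1.507716
  t = 2.0000: CF_t = 1.600000, DF = 0.923845, PV = 1.478153
  t = 2.5000: CF_t = 1.600000, DF = 0.905731, PV = 1.449169
  t = 3.0000: CF_t = 1.600000, DF = 0.887971, PV = 1.420754
  t = 3.5000: CF_t = 1.600000, DF = 0.870560, PV = 1.392896
  t = 4.0000: CF_t = 1.600000, DF = 0.853490, PV = 1.365585
  t = 4.5000: CF_t = 1.600000, DF = 0.836755, PV = 1.338808
  t = 5.0000: CF_t = 101.600000, DF = 0.820348, PV = 83.347387
Price P = sum_t PV_t = 96.406966
Convexity numerator sum_t t*(t + 1/m) * CF_t / (1+y/m)^(m*t + 2):
  t = 0.5000: term = 0.753858
  t = 1.0000: term = 2.217229
  t = 1.5000: term = 4.347508
  t = 2.0000: term = 7.103771
  t = 2.5000: term = 10.446722
  t = 3.0000: term = 14.338638
  t = 3.5000: term = 18.743318
  t = 4.0000: term = 23.626031
  t = 4.5000: term = 28.953469
  t = 5.0000: term = 2203.049933
Convexity = (1/P) * sum = 2313.580477 / 96.406966 = 23.998063

Answer: Convexity = 23.9981


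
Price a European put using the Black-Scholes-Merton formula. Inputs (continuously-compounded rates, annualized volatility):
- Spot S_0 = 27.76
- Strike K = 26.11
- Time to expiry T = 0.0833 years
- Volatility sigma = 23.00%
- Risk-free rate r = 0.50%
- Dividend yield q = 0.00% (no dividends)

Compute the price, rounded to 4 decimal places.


Answer: Price = 0.1699

Derivation:
d1 = (ln(S/K) + (r - q + 0.5*sigma^2) * T) / (sigma * sqrt(T)) = 0.96257325
d2 = d1 - sigma * sqrt(T) = 0.89619125
exp(-rT) = 0.99958359; exp(-qT) = 1.00000000
P = K * exp(-rT) * N(-d2) - S_0 * exp(-qT) * N(-d1)
N(-d1) = 0.16788086; N(-d2) = 0.18507531
P = 26.1100 * 0.99958359 * 0.18507531 - 27.7600 * 1.00000000 * 0.16788086 = 0.1699


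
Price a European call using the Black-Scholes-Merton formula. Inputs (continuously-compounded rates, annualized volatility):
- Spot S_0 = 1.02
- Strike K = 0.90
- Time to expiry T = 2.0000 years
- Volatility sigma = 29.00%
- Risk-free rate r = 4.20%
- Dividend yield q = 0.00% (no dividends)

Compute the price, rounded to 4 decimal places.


d1 = (ln(S/K) + (r - q + 0.5*sigma^2) * T) / (sigma * sqrt(T)) = 0.71506330
d2 = d1 - sigma * sqrt(T) = 0.30494137
exp(-rT) = 0.91943126; exp(-qT) = 1.00000000
C = S_0 * exp(-qT) * N(d1) - K * exp(-rT) * N(d2)
N(d1) = 0.76271503; N(d2) = 0.61979460
C = 1.0200 * 1.00000000 * 0.76271503 - 0.9000 * 0.91943126 * 0.61979460 = 0.2651

Answer: Price = 0.2651
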